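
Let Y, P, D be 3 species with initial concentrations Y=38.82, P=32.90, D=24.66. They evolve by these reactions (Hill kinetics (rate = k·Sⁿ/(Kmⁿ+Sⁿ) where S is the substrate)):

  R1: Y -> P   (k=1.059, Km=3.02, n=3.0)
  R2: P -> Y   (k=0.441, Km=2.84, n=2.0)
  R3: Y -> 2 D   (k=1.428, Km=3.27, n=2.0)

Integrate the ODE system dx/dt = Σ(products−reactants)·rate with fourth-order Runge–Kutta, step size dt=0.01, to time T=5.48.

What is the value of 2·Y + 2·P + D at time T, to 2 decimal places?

Check how each reaction changes W = 2·Y + 2·P + D (weight of products minus weight of reactants):
R1: Y -> P: (2·1) − (2·1) = 2 − 2 = 0
R2: P -> Y: (2·1) − (2·1) = 2 − 2 = 0
R3: Y -> 2 D: (1·2) − (2·1) = 2 − 2 = 0
Every reaction leaves W unchanged, so W is conserved and no simulation is needed: W(T) = W(0) = 2·38.82 + 2·32.90 + 24.66 = 168.10

Value at T = 168.10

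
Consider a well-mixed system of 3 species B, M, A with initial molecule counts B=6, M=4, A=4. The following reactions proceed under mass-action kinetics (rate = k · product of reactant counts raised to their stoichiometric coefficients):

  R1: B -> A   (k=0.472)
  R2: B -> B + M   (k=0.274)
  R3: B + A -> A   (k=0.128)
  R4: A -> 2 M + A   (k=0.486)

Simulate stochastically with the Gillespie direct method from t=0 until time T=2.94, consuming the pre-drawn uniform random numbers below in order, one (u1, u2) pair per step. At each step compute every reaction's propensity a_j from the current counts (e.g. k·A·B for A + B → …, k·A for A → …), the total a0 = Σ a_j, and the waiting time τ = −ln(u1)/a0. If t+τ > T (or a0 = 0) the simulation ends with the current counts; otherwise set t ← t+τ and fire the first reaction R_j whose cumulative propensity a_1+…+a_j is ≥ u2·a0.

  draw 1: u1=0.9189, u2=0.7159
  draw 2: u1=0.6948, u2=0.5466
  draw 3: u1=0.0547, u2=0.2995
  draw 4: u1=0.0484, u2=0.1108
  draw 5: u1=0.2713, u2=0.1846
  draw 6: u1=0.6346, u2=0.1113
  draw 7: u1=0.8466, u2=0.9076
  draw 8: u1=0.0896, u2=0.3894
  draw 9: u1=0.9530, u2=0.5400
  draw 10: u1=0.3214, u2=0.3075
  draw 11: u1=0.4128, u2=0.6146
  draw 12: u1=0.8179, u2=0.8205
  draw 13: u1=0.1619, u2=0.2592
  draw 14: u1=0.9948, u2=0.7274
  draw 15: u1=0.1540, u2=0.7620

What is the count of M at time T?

M at T = 19

t=0.000: B=6 M=4 A=4
Draw 1: a1=2.832, a2=1.644, a3=3.072, a4=1.944, a0=9.492; τ=−ln(0.9189)/9.492=0.009 → t=0.009; u2·a0=0.7159·9.492=6.795; a1+a2=4.476 < 6.795 ≤ a1+…+a3=7.548 → R3 fires; B=5 M=4 A=4
Draw 2: a1=2.360, a2=1.370, a3=2.560, a4=1.944, a0=8.234; τ=−ln(0.6948)/8.234=0.044 → t=0.053; u2·a0=0.5466·8.234=4.501; a1+a2=3.730 < 4.501 ≤ a1+…+a3=6.290 → R3 fires; B=4 M=4 A=4
Draw 3: a1=1.888, a2=1.096, a3=2.048, a4=1.944, a0=6.976; τ=−ln(0.0547)/6.976=0.417 → t=0.470; u2·a0=0.2995·6.976=2.089; a1=1.888 < 2.089 ≤ a1+a2=2.984 → R2 fires; B=4 M=5 A=4
Draw 4: a1=1.888, a2=1.096, a3=2.048, a4=1.944, a0=6.976; τ=−ln(0.0484)/6.976=0.434 → t=0.904; u2·a0=0.1108·6.976=0.773 ≤ a1=1.888 → R1 fires; B=3 M=5 A=5
Draw 5: a1=1.416, a2=0.822, a3=1.920, a4=2.430, a0=6.588; τ=−ln(0.2713)/6.588=0.198 → t=1.102; u2·a0=0.1846·6.588=1.216 ≤ a1=1.416 → R1 fires; B=2 M=5 A=6
Draw 6: a1=0.944, a2=0.548, a3=1.536, a4=2.916, a0=5.944; τ=−ln(0.6346)/5.944=0.077 → t=1.178; u2·a0=0.1113·5.944=0.662 ≤ a1=0.944 → R1 fires; B=1 M=5 A=7
Draw 7: a1=0.472, a2=0.274, a3=0.896, a4=3.402, a0=5.044; τ=−ln(0.8466)/5.044=0.033 → t=1.211; u2·a0=0.9076·5.044=4.578; a1+…+a3=1.642 < 4.578 ≤ a1+…+a4=5.044 → R4 fires; B=1 M=7 A=7
Draw 8: a1=0.472, a2=0.274, a3=0.896, a4=3.402, a0=5.044; τ=−ln(0.0896)/5.044=0.478 → t=1.690; u2·a0=0.3894·5.044=1.964; a1+…+a3=1.642 < 1.964 ≤ a1+…+a4=5.044 → R4 fires; B=1 M=9 A=7
Draw 9: a1=0.472, a2=0.274, a3=0.896, a4=3.402, a0=5.044; τ=−ln(0.9530)/5.044=0.010 → t=1.699; u2·a0=0.5400·5.044=2.724; a1+…+a3=1.642 < 2.724 ≤ a1+…+a4=5.044 → R4 fires; B=1 M=11 A=7
Draw 10: a1=0.472, a2=0.274, a3=0.896, a4=3.402, a0=5.044; τ=−ln(0.3214)/5.044=0.225 → t=1.924; u2·a0=0.3075·5.044=1.551; a1+a2=0.746 < 1.551 ≤ a1+…+a3=1.642 → R3 fires; B=0 M=11 A=7
Draw 11: a1=0.000, a2=0.000, a3=0.000, a4=3.402, a0=3.402; τ=−ln(0.4128)/3.402=0.260 → t=2.184; u2·a0=0.6146·3.402=2.091; a1+…+a3=0.000 < 2.091 ≤ a1+…+a4=3.402 → R4 fires; B=0 M=13 A=7
Draw 12: a1=0.000, a2=0.000, a3=0.000, a4=3.402, a0=3.402; τ=−ln(0.8179)/3.402=0.059 → t=2.243; u2·a0=0.8205·3.402=2.791; a1+…+a3=0.000 < 2.791 ≤ a1+…+a4=3.402 → R4 fires; B=0 M=15 A=7
Draw 13: a1=0.000, a2=0.000, a3=0.000, a4=3.402, a0=3.402; τ=−ln(0.1619)/3.402=0.535 → t=2.779; u2·a0=0.2592·3.402=0.882; a1+…+a3=0.000 < 0.882 ≤ a1+…+a4=3.402 → R4 fires; B=0 M=17 A=7
Draw 14: a1=0.000, a2=0.000, a3=0.000, a4=3.402, a0=3.402; τ=−ln(0.9948)/3.402=0.002 → t=2.780; u2·a0=0.7274·3.402=2.475; a1+…+a3=0.000 < 2.475 ≤ a1+…+a4=3.402 → R4 fires; B=0 M=19 A=7
Draw 15: a1=0.000, a2=0.000, a3=0.000, a4=3.402, a0=3.402; τ=−ln(0.1540)/3.402=0.550 → t=3.330 > T=2.94: stop.
Read off M at T=2.94: 19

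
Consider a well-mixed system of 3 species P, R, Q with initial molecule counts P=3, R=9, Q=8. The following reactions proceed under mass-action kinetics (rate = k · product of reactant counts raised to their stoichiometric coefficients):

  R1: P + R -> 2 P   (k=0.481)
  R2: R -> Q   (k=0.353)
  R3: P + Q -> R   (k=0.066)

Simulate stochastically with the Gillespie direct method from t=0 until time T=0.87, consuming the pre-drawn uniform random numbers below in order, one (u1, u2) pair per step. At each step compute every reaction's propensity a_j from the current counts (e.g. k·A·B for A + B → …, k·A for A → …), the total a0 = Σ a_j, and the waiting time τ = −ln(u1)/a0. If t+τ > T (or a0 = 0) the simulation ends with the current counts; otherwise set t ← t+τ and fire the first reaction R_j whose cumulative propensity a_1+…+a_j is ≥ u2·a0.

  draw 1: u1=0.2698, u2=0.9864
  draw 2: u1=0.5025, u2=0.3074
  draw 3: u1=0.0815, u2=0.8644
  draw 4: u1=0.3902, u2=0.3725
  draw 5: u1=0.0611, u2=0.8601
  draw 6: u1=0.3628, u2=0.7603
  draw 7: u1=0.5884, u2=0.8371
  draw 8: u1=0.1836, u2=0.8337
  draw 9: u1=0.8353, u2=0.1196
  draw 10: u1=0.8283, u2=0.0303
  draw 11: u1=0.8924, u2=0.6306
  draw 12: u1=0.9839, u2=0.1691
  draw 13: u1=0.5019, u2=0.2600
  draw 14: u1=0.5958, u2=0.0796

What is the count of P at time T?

P at T = 7

t=0.000: P=3 R=9 Q=8
Draw 1: a1=12.987, a2=3.177, a3=1.584, a0=17.748; τ=−ln(0.2698)/17.748=0.074 → t=0.074; u2·a0=0.9864·17.748=17.507; a1+a2=16.164 < 17.507 ≤ a1+…+a3=17.748 → R3 fires; P=2 R=10 Q=7
Draw 2: a1=9.620, a2=3.530, a3=0.924, a0=14.074; τ=−ln(0.5025)/14.074=0.049 → t=0.123; u2·a0=0.3074·14.074=4.326 ≤ a1=9.620 → R1 fires; P=3 R=9 Q=7
Draw 3: a1=12.987, a2=3.177, a3=1.386, a0=17.550; τ=−ln(0.0815)/17.550=0.143 → t=0.266; u2·a0=0.8644·17.550=15.170; a1=12.987 < 15.170 ≤ a1+a2=16.164 → R2 fires; P=3 R=8 Q=8
Draw 4: a1=11.544, a2=2.824, a3=1.584, a0=15.952; τ=−ln(0.3902)/15.952=0.059 → t=0.325; u2·a0=0.3725·15.952=5.942 ≤ a1=11.544 → R1 fires; P=4 R=7 Q=8
Draw 5: a1=13.468, a2=2.471, a3=2.112, a0=18.051; τ=−ln(0.0611)/18.051=0.155 → t=0.479; u2·a0=0.8601·18.051=15.526; a1=13.468 < 15.526 ≤ a1+a2=15.939 → R2 fires; P=4 R=6 Q=9
Draw 6: a1=11.544, a2=2.118, a3=2.376, a0=16.038; τ=−ln(0.3628)/16.038=0.063 → t=0.543; u2·a0=0.7603·16.038=12.194; a1=11.544 < 12.194 ≤ a1+a2=13.662 → R2 fires; P=4 R=5 Q=10
Draw 7: a1=9.620, a2=1.765, a3=2.640, a0=14.025; τ=−ln(0.5884)/14.025=0.038 → t=0.580; u2·a0=0.8371·14.025=11.740; a1+a2=11.385 < 11.740 ≤ a1+…+a3=14.025 → R3 fires; P=3 R=6 Q=9
Draw 8: a1=8.658, a2=2.118, a3=1.782, a0=12.558; τ=−ln(0.1836)/12.558=0.135 → t=0.715; u2·a0=0.8337·12.558=10.470; a1=8.658 < 10.470 ≤ a1+a2=10.776 → R2 fires; P=3 R=5 Q=10
Draw 9: a1=7.215, a2=1.765, a3=1.980, a0=10.960; τ=−ln(0.8353)/10.960=0.016 → t=0.732; u2·a0=0.1196·10.960=1.311 ≤ a1=7.215 → R1 fires; P=4 R=4 Q=10
Draw 10: a1=7.696, a2=1.412, a3=2.640, a0=11.748; τ=−ln(0.8283)/11.748=0.016 → t=0.748; u2·a0=0.0303·11.748=0.356 ≤ a1=7.696 → R1 fires; P=5 R=3 Q=10
Draw 11: a1=7.215, a2=1.059, a3=3.300, a0=11.574; τ=−ln(0.8924)/11.574=0.010 → t=0.758; u2·a0=0.6306·11.574=7.299; a1=7.215 < 7.299 ≤ a1+a2=8.274 → R2 fires; P=5 R=2 Q=11
Draw 12: a1=4.810, a2=0.706, a3=3.630, a0=9.146; τ=−ln(0.9839)/9.146=0.002 → t=0.759; u2·a0=0.1691·9.146=1.547 ≤ a1=4.810 → R1 fires; P=6 R=1 Q=11
Draw 13: a1=2.886, a2=0.353, a3=4.356, a0=7.595; τ=−ln(0.5019)/7.595=0.091 → t=0.850; u2·a0=0.2600·7.595=1.975 ≤ a1=2.886 → R1 fires; P=7 R=0 Q=11
Draw 14: a1=0.000, a2=0.000, a3=5.082, a0=5.082; τ=−ln(0.5958)/5.082=0.102 → t=0.952 > T=0.87: stop.
Read off P at T=0.87: 7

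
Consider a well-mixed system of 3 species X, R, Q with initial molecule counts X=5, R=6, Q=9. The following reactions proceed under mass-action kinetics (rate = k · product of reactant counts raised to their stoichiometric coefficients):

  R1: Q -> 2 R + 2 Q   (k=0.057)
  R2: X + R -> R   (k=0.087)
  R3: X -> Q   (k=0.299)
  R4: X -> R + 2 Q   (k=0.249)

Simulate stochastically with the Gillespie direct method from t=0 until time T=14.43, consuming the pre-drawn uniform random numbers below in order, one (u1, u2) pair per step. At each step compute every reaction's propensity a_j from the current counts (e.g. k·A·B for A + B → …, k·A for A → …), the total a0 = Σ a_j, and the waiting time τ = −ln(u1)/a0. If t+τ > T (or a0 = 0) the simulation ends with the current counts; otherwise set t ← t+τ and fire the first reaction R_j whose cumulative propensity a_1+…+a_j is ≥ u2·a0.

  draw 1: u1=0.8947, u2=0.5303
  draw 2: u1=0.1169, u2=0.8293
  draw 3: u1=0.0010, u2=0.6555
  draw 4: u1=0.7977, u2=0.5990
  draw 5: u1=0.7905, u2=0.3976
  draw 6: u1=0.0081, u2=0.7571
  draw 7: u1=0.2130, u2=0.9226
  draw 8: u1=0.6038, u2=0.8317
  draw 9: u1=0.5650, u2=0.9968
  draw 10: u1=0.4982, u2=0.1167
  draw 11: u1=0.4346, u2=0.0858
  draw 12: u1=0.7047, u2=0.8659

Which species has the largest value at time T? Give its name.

Dominant species at T: R

t=0.000: X=5 R=6 Q=9
Draw 1: a1=0.513, a2=2.610, a3=1.495, a4=1.245, a0=5.863; τ=−ln(0.8947)/5.863=0.019 → t=0.019; u2·a0=0.5303·5.863=3.109; a1=0.513 < 3.109 ≤ a1+a2=3.123 → R2 fires; X=4 R=6 Q=9
Draw 2: a1=0.513, a2=2.088, a3=1.196, a4=0.996, a0=4.793; τ=−ln(0.1169)/4.793=0.448 → t=0.467; u2·a0=0.8293·4.793=3.975; a1+…+a3=3.797 < 3.975 ≤ a1+…+a4=4.793 → R4 fires; X=3 R=7 Q=11
Draw 3: a1=0.627, a2=1.827, a3=0.897, a4=0.747, a0=4.098; τ=−ln(0.0010)/4.098=1.686 → t=2.152; u2·a0=0.6555·4.098=2.686; a1+a2=2.454 < 2.686 ≤ a1+…+a3=3.351 → R3 fires; X=2 R=7 Q=12
Draw 4: a1=0.684, a2=1.218, a3=0.598, a4=0.498, a0=2.998; τ=−ln(0.7977)/2.998=0.075 → t=2.228; u2·a0=0.5990·2.998=1.796; a1=0.684 < 1.796 ≤ a1+a2=1.902 → R2 fires; X=1 R=7 Q=12
Draw 5: a1=0.684, a2=0.609, a3=0.299, a4=0.249, a0=1.841; τ=−ln(0.7905)/1.841=0.128 → t=2.356; u2·a0=0.3976·1.841=0.732; a1=0.684 < 0.732 ≤ a1+a2=1.293 → R2 fires; X=0 R=7 Q=12
Draw 6: a1=0.684, a2=0.000, a3=0.000, a4=0.000, a0=0.684; τ=−ln(0.0081)/0.684=7.041 → t=9.396; u2·a0=0.7571·0.684=0.518 ≤ a1=0.684 → R1 fires; X=0 R=9 Q=13
Draw 7: a1=0.741, a2=0.000, a3=0.000, a4=0.000, a0=0.741; τ=−ln(0.2130)/0.741=2.087 → t=11.483; u2·a0=0.9226·0.741=0.684 ≤ a1=0.741 → R1 fires; X=0 R=11 Q=14
Draw 8: a1=0.798, a2=0.000, a3=0.000, a4=0.000, a0=0.798; τ=−ln(0.6038)/0.798=0.632 → t=12.116; u2·a0=0.8317·0.798=0.664 ≤ a1=0.798 → R1 fires; X=0 R=13 Q=15
Draw 9: a1=0.855, a2=0.000, a3=0.000, a4=0.000, a0=0.855; τ=−ln(0.5650)/0.855=0.668 → t=12.783; u2·a0=0.9968·0.855=0.852 ≤ a1=0.855 → R1 fires; X=0 R=15 Q=16
Draw 10: a1=0.912, a2=0.000, a3=0.000, a4=0.000, a0=0.912; τ=−ln(0.4982)/0.912=0.764 → t=13.547; u2·a0=0.1167·0.912=0.106 ≤ a1=0.912 → R1 fires; X=0 R=17 Q=17
Draw 11: a1=0.969, a2=0.000, a3=0.000, a4=0.000, a0=0.969; τ=−ln(0.4346)/0.969=0.860 → t=14.407; u2·a0=0.0858·0.969=0.083 ≤ a1=0.969 → R1 fires; X=0 R=19 Q=18
Draw 12: a1=1.026, a2=0.000, a3=0.000, a4=0.000, a0=1.026; τ=−ln(0.7047)/1.026=0.341 → t=14.748 > T=14.43: stop.
At T=14.43: X=0 R=19 Q=18; the largest is R.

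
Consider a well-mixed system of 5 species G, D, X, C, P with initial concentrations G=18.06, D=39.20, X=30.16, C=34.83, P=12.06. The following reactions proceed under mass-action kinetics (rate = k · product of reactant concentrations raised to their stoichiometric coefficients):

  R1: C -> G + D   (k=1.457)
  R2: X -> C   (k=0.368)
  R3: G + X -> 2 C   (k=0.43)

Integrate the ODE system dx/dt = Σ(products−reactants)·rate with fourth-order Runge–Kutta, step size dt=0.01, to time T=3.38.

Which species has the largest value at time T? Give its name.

RK4 with dt=0.01: 338 steps to T=3.38. Trajectory (selected grid times):
t=0.00: G=18.06 D=39.20 X=30.16 C=34.83 P=12.06
t=0.38: G=22.82 D=70.36 X=2.15 C=58.08 P=12.06
t=0.75: G=46.38 D=96.00 X=0.01 C=36.67 P=12.06
t=1.13: G=61.96 D=111.59 X=0.00 C=21.09 P=12.06
t=1.50: G=70.75 D=120.38 X=0.00 C=12.30 P=12.06
t=1.88: G=75.98 D=125.61 X=0.00 C=7.07 P=12.06
t=2.25: G=78.93 D=128.56 X=0.00 C=4.12 P=12.06
t=2.63: G=80.68 D=130.31 X=0.00 C=2.37 P=12.06
t=3.00: G=81.67 D=131.30 X=0.00 C=1.38 P=12.06
t=3.38: G=82.26 D=131.88 X=0.00 C=0.79 P=12.06
At T=3.38: G=82.26 D=131.88 X=0.00 C=0.79 P=12.06; the largest is D.

Dominant species at T: D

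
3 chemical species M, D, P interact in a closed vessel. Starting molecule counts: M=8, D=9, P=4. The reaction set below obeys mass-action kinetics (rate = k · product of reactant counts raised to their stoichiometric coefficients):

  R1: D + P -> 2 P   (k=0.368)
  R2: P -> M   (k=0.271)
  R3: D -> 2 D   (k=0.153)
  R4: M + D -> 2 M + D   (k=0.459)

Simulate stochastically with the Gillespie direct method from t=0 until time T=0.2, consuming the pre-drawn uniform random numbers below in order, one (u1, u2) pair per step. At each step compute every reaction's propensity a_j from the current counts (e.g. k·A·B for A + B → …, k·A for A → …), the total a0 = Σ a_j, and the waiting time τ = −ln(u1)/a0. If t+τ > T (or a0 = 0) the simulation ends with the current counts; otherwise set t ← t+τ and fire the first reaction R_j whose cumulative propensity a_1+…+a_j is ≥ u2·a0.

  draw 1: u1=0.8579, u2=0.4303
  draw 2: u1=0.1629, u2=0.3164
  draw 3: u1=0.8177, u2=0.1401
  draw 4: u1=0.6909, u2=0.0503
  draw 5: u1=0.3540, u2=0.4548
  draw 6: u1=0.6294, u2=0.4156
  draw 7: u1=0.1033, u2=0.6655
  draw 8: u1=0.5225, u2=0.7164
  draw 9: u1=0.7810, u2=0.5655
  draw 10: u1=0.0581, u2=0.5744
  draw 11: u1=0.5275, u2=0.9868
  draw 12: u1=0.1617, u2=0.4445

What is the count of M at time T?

M at T = 17

t=0.000: M=8 D=9 P=4
Draw 1: a1=13.248, a2=1.084, a3=1.377, a4=33.048, a0=48.757; τ=−ln(0.8579)/48.757=0.003 → t=0.003; u2·a0=0.4303·48.757=20.980; a1+…+a3=15.709 < 20.980 ≤ a1+…+a4=48.757 → R4 fires; M=9 D=9 P=4
Draw 2: a1=13.248, a2=1.084, a3=1.377, a4=37.179, a0=52.888; τ=−ln(0.1629)/52.888=0.034 → t=0.037; u2·a0=0.3164·52.888=16.734; a1+…+a3=15.709 < 16.734 ≤ a1+…+a4=52.888 → R4 fires; M=10 D=9 P=4
Draw 3: a1=13.248, a2=1.084, a3=1.377, a4=41.310, a0=57.019; τ=−ln(0.8177)/57.019=0.004 → t=0.041; u2·a0=0.1401·57.019=7.988 ≤ a1=13.248 → R1 fires; M=10 D=8 P=5
Draw 4: a1=14.720, a2=1.355, a3=1.224, a4=36.720, a0=54.019; τ=−ln(0.6909)/54.019=0.007 → t=0.048; u2·a0=0.0503·54.019=2.717 ≤ a1=14.720 → R1 fires; M=10 D=7 P=6
Draw 5: a1=15.456, a2=1.626, a3=1.071, a4=32.130, a0=50.283; τ=−ln(0.3540)/50.283=0.021 → t=0.068; u2·a0=0.4548·50.283=22.869; a1+…+a3=18.153 < 22.869 ≤ a1+…+a4=50.283 → R4 fires; M=11 D=7 P=6
Draw 6: a1=15.456, a2=1.626, a3=1.071, a4=35.343, a0=53.496; τ=−ln(0.6294)/53.496=0.009 → t=0.077; u2·a0=0.4156·53.496=22.233; a1+…+a3=18.153 < 22.233 ≤ a1+…+a4=53.496 → R4 fires; M=12 D=7 P=6
Draw 7: a1=15.456, a2=1.626, a3=1.071, a4=38.556, a0=56.709; τ=−ln(0.1033)/56.709=0.040 → t=0.117; u2·a0=0.6655·56.709=37.740; a1+…+a3=18.153 < 37.740 ≤ a1+…+a4=56.709 → R4 fires; M=13 D=7 P=6
Draw 8: a1=15.456, a2=1.626, a3=1.071, a4=41.769, a0=59.922; τ=−ln(0.5225)/59.922=0.011 → t=0.128; u2·a0=0.7164·59.922=42.928; a1+…+a3=18.153 < 42.928 ≤ a1+…+a4=59.922 → R4 fires; M=14 D=7 P=6
Draw 9: a1=15.456, a2=1.626, a3=1.071, a4=44.982, a0=63.135; τ=−ln(0.7810)/63.135=0.004 → t=0.132; u2·a0=0.5655·63.135=35.703; a1+…+a3=18.153 < 35.703 ≤ a1+…+a4=63.135 → R4 fires; M=15 D=7 P=6
Draw 10: a1=15.456, a2=1.626, a3=1.071, a4=48.195, a0=66.348; τ=−ln(0.0581)/66.348=0.043 → t=0.175; u2·a0=0.5744·66.348=38.110; a1+…+a3=18.153 < 38.110 ≤ a1+…+a4=66.348 → R4 fires; M=16 D=7 P=6
Draw 11: a1=15.456, a2=1.626, a3=1.071, a4=51.408, a0=69.561; τ=−ln(0.5275)/69.561=0.009 → t=0.184; u2·a0=0.9868·69.561=68.643; a1+…+a3=18.153 < 68.643 ≤ a1+…+a4=69.561 → R4 fires; M=17 D=7 P=6
Draw 12: a1=15.456, a2=1.626, a3=1.071, a4=54.621, a0=72.774; τ=−ln(0.1617)/72.774=0.025 → t=0.209 > T=0.2: stop.
Read off M at T=0.2: 17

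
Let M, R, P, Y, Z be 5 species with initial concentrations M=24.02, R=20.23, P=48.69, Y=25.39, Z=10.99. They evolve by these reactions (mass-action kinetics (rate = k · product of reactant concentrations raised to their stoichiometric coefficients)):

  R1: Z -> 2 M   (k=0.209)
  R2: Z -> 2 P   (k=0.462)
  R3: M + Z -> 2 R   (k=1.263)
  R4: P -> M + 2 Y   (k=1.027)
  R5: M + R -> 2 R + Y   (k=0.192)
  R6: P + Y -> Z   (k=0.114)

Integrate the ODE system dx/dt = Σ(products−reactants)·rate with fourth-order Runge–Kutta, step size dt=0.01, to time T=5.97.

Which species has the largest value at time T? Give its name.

RK4 with dt=0.01: 597 steps to T=5.97. Trajectory (selected grid times):
t=0.00: M=24.02 R=20.23 P=48.69 Y=25.39 Z=10.99
t=0.66: M=0.37 R=84.37 P=6.66 Y=27.38 Z=19.51
t=1.33: M=0.28 R=97.94 P=4.10 Y=27.54 Z=16.80
t=1.99: M=0.24 R=108.13 P=3.33 Y=28.23 Z=14.28
t=2.65: M=0.21 R=116.44 P=2.80 Y=29.04 Z=12.43
t=3.32: M=0.19 R=123.51 P=2.41 Y=29.87 Z=11.03
t=3.98: M=0.17 R=129.52 P=2.12 Y=30.66 Z=9.97
t=4.64: M=0.15 R=134.81 P=1.90 Y=31.41 Z=9.14
t=5.31: M=0.14 R=139.63 P=1.72 Y=32.13 Z=8.46
t=5.97: M=0.13 R=143.95 P=1.58 Y=32.80 Z=7.92
At T=5.97: M=0.13 R=143.95 P=1.58 Y=32.80 Z=7.92; the largest is R.

Dominant species at T: R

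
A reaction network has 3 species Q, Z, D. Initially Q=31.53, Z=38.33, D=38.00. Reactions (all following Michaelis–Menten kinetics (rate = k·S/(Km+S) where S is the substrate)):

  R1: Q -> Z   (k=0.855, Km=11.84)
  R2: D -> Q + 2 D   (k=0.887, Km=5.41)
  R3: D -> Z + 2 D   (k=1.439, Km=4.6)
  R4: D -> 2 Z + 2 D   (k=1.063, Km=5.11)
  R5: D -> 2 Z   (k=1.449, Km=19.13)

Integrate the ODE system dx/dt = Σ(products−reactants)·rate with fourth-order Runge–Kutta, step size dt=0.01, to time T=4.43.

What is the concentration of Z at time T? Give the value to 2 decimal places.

RK4 with dt=0.01: 443 steps to T=4.43. Trajectory (selected grid times):
t=0.00: Q=31.53 Z=38.33 D=38.00
t=0.49: Q=31.61 Z=41.13 D=39.00
t=0.98: Q=31.68 Z=43.95 D=39.99
t=1.48: Q=31.76 Z=46.83 D=41.01
t=1.97: Q=31.84 Z=49.67 D=42.01
t=2.46: Q=31.92 Z=52.52 D=43.00
t=2.95: Q=32.00 Z=55.39 D=44.00
t=3.45: Q=32.09 Z=58.32 D=45.02
t=3.94: Q=32.17 Z=61.20 D=46.02
t=4.43: Q=32.25 Z=64.09 D=47.01
Read off Z at T=4.43: 64.09

Z at T = 64.09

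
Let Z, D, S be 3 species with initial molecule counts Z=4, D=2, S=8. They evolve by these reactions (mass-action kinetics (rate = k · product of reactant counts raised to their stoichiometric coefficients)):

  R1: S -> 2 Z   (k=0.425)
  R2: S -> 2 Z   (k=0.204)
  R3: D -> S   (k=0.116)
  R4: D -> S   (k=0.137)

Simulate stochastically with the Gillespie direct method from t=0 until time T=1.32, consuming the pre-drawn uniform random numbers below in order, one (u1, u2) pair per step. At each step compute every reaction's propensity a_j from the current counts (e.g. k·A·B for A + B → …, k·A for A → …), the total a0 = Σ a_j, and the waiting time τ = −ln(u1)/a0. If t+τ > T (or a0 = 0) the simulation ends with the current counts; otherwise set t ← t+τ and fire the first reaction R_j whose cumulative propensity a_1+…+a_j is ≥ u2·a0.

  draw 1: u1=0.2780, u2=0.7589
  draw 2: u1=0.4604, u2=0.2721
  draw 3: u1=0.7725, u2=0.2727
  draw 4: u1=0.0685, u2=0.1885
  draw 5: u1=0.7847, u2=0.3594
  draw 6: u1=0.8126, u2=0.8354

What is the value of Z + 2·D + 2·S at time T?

Check how each reaction changes W = Z + 2·D + 2·S (weight of products minus weight of reactants):
R1: S -> 2 Z: (1·2) − (2·1) = 2 − 2 = 0
R2: S -> 2 Z: (1·2) − (2·1) = 2 − 2 = 0
R3: D -> S: (2·1) − (2·1) = 2 − 2 = 0
R4: D -> S: (2·1) − (2·1) = 2 − 2 = 0
Every reaction leaves W unchanged, so W is conserved and no simulation is needed: W(T) = W(0) = 4 + 2·2 + 2·8 = 24

Value at T = 24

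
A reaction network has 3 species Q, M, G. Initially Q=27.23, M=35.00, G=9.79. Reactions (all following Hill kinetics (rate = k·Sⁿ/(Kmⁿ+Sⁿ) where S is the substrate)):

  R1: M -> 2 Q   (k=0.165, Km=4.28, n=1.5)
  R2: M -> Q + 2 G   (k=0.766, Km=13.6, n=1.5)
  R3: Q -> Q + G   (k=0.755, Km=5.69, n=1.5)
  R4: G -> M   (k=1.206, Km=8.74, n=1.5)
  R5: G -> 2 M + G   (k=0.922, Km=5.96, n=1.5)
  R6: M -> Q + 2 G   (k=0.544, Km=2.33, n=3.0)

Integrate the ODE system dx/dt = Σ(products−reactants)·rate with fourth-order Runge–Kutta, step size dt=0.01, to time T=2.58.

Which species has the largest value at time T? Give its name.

RK4 with dt=0.01: 258 steps to T=2.58. Trajectory (selected grid times):
t=0.00: Q=27.23 M=35.00 G=9.79
t=0.29: Q=27.66 M=35.18 G=10.47
t=0.57: Q=28.07 M=35.37 G=11.12
t=0.86: Q=28.50 M=35.59 G=11.78
t=1.15: Q=28.93 M=35.82 G=12.44
t=1.43: Q=29.35 M=36.05 G=13.07
t=1.72: Q=29.78 M=36.31 G=13.72
t=2.01: Q=30.21 M=36.58 G=14.37
t=2.29: Q=30.62 M=36.85 G=14.99
t=2.58: Q=31.05 M=37.14 G=15.63
At T=2.58: Q=31.05 M=37.14 G=15.63; the largest is M.

Dominant species at T: M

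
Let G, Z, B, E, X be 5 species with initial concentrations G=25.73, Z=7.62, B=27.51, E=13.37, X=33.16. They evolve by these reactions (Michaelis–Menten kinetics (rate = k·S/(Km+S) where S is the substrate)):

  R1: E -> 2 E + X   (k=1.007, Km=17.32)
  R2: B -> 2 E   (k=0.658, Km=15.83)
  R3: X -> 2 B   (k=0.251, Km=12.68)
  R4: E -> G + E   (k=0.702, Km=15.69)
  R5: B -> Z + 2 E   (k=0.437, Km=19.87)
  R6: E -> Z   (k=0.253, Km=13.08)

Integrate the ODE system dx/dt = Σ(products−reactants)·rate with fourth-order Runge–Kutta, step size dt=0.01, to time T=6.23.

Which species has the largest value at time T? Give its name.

Dominant species at T: X

RK4 with dt=0.01: 623 steps to T=6.23. Trajectory (selected grid times):
t=0.00: G=25.73 Z=7.62 B=27.51 E=13.37 X=33.16
t=0.69: G=25.96 Z=7.88 B=27.30 E=14.51 X=33.34
t=1.38: G=26.20 Z=8.15 B=27.09 E=15.67 X=33.54
t=2.08: G=26.45 Z=8.43 B=26.88 E=16.84 X=33.76
t=2.77: G=26.70 Z=8.70 B=26.67 E=18.01 X=33.98
t=3.46: G=26.96 Z=8.97 B=26.47 E=19.18 X=34.21
t=4.15: G=27.23 Z=9.25 B=26.26 E=20.36 X=34.46
t=4.85: G=27.51 Z=9.53 B=26.06 E=21.56 X=34.71
t=5.54: G=27.80 Z=9.82 B=25.86 E=22.74 X=34.98
t=6.23: G=28.09 Z=10.10 B=25.66 E=23.93 X=35.25
At T=6.23: G=28.09 Z=10.10 B=25.66 E=23.93 X=35.25; the largest is X.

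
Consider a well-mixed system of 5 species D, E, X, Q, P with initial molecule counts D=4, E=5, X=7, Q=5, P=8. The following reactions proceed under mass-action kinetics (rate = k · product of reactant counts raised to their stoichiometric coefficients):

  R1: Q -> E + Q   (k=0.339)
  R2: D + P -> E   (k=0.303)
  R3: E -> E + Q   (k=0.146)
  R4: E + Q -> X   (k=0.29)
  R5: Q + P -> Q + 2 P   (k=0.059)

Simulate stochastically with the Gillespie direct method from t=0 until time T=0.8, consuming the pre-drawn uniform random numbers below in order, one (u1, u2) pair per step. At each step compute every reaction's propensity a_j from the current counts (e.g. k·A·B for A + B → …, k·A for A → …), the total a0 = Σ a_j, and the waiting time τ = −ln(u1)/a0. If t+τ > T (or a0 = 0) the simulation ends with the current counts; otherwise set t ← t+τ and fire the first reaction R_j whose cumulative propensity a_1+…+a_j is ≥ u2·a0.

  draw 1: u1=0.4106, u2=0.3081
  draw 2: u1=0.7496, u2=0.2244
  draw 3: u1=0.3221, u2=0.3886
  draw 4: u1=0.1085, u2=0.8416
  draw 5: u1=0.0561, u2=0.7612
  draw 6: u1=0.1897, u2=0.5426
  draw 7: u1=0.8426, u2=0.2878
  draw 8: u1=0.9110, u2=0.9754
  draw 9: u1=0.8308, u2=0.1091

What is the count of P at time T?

P at T = 5

t=0.000: D=4 E=5 X=7 Q=5 P=8
Draw 1: a1=1.695, a2=9.696, a3=0.730, a4=7.250, a5=2.360, a0=21.731; τ=−ln(0.4106)/21.731=0.041 → t=0.041; u2·a0=0.3081·21.731=6.695; a1=1.695 < 6.695 ≤ a1+a2=11.391 → R2 fires; D=3 E=6 X=7 Q=5 P=7
Draw 2: a1=1.695, a2=6.363, a3=0.876, a4=8.700, a5=2.065, a0=19.699; τ=−ln(0.7496)/19.699=0.015 → t=0.056; u2·a0=0.2244·19.699=4.420; a1=1.695 < 4.420 ≤ a1+a2=8.058 → R2 fires; D=2 E=7 X=7 Q=5 P=6
Draw 3: a1=1.695, a2=3.636, a3=1.022, a4=10.150, a5=1.770, a0=18.273; τ=−ln(0.3221)/18.273=0.062 → t=0.118; u2·a0=0.3886·18.273=7.101; a1+…+a3=6.353 < 7.101 ≤ a1+…+a4=16.503 → R4 fires; D=2 E=6 X=8 Q=4 P=6
Draw 4: a1=1.356, a2=3.636, a3=0.876, a4=6.960, a5=1.416, a0=14.244; τ=−ln(0.1085)/14.244=0.156 → t=0.274; u2·a0=0.8416·14.244=11.988; a1+…+a3=5.868 < 11.988 ≤ a1+…+a4=12.828 → R4 fires; D=2 E=5 X=9 Q=3 P=6
Draw 5: a1=1.017, a2=3.636, a3=0.730, a4=4.350, a5=1.062, a0=10.795; τ=−ln(0.0561)/10.795=0.267 → t=0.540; u2·a0=0.7612·10.795=8.217; a1+…+a3=5.383 < 8.217 ≤ a1+…+a4=9.733 → R4 fires; D=2 E=4 X=10 Q=2 P=6
Draw 6: a1=0.678, a2=3.636, a3=0.584, a4=2.320, a5=0.708, a0=7.926; τ=−ln(0.1897)/7.926=0.210 → t=0.750; u2·a0=0.5426·7.926=4.301; a1=0.678 < 4.301 ≤ a1+a2=4.314 → R2 fires; D=1 E=5 X=10 Q=2 P=5
Draw 7: a1=0.678, a2=1.515, a3=0.730, a4=2.900, a5=0.590, a0=6.413; τ=−ln(0.8426)/6.413=0.027 → t=0.777; u2·a0=0.2878·6.413=1.846; a1=0.678 < 1.846 ≤ a1+a2=2.193 → R2 fires; D=0 E=6 X=10 Q=2 P=4
Draw 8: a1=0.678, a2=0.000, a3=0.876, a4=3.480, a5=0.472, a0=5.506; τ=−ln(0.9110)/5.506=0.017 → t=0.794; u2·a0=0.9754·5.506=5.371; a1+…+a4=5.034 < 5.371 ≤ a1+…+a5=5.506 → R5 fires; D=0 E=6 X=10 Q=2 P=5
Draw 9: a1=0.678, a2=0.000, a3=0.876, a4=3.480, a5=0.590, a0=5.624; τ=−ln(0.8308)/5.624=0.033 → t=0.827 > T=0.8: stop.
Read off P at T=0.8: 5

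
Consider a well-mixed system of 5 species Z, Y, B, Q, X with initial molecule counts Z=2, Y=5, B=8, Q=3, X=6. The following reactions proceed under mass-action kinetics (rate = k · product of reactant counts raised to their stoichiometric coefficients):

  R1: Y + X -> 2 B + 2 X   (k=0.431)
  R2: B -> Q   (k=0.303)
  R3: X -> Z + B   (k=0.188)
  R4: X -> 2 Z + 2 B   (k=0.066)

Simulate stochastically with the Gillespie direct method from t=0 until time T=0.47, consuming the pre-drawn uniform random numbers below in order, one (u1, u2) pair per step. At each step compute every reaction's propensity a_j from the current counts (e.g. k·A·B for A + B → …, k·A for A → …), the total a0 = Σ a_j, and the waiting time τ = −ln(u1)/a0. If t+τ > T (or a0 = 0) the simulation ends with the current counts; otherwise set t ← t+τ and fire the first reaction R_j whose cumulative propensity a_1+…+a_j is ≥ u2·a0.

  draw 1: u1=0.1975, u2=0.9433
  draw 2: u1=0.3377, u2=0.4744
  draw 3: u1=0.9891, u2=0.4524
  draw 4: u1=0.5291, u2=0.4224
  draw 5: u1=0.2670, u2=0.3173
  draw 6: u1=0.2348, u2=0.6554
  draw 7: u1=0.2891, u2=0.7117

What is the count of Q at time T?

Q at T = 4

t=0.000: Z=2 Y=5 B=8 Q=3 X=6
Draw 1: a1=12.930, a2=2.424, a3=1.128, a4=0.396, a0=16.878; τ=−ln(0.1975)/16.878=0.096 → t=0.096; u2·a0=0.9433·16.878=15.921; a1+a2=15.354 < 15.921 ≤ a1+…+a3=16.482 → R3 fires; Z=3 Y=5 B=9 Q=3 X=5
Draw 2: a1=10.775, a2=2.727, a3=0.940, a4=0.330, a0=14.772; τ=−ln(0.3377)/14.772=0.073 → t=0.170; u2·a0=0.4744·14.772=7.008 ≤ a1=10.775 → R1 fires; Z=3 Y=4 B=11 Q=3 X=6
Draw 3: a1=10.344, a2=3.333, a3=1.128, a4=0.396, a0=15.201; τ=−ln(0.9891)/15.201=0.001 → t=0.170; u2·a0=0.4524·15.201=6.877 ≤ a1=10.344 → R1 fires; Z=3 Y=3 B=13 Q=3 X=7
Draw 4: a1=9.051, a2=3.939, a3=1.316, a4=0.462, a0=14.768; τ=−ln(0.5291)/14.768=0.043 → t=0.213; u2·a0=0.4224·14.768=6.238 ≤ a1=9.051 → R1 fires; Z=3 Y=2 B=15 Q=3 X=8
Draw 5: a1=6.896, a2=4.545, a3=1.504, a4=0.528, a0=13.473; τ=−ln(0.2670)/13.473=0.098 → t=0.311; u2·a0=0.3173·13.473=4.275 ≤ a1=6.896 → R1 fires; Z=3 Y=1 B=17 Q=3 X=9
Draw 6: a1=3.879, a2=5.151, a3=1.692, a4=0.594, a0=11.316; τ=−ln(0.2348)/11.316=0.128 → t=0.439; u2·a0=0.6554·11.316=7.417; a1=3.879 < 7.417 ≤ a1+a2=9.030 → R2 fires; Z=3 Y=1 B=16 Q=4 X=9
Draw 7: a1=3.879, a2=4.848, a3=1.692, a4=0.594, a0=11.013; τ=−ln(0.2891)/11.013=0.113 → t=0.552 > T=0.47: stop.
Read off Q at T=0.47: 4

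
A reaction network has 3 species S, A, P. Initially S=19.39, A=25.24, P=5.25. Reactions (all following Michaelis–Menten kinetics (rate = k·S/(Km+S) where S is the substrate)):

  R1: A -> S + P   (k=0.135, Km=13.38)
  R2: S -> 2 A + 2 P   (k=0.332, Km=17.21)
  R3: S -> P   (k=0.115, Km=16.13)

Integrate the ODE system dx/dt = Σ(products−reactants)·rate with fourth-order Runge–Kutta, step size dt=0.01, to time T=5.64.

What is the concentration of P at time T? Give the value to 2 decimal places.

P at T = 8.07

RK4 with dt=0.01: 564 steps to T=5.64. Trajectory (selected grid times):
t=0.00: S=19.39 A=25.24 P=5.25
t=0.63: S=19.30 A=25.41 P=5.57
t=1.25: S=19.20 A=25.57 P=5.88
t=1.88: S=19.11 A=25.73 P=6.19
t=2.51: S=19.02 A=25.90 P=6.51
t=3.13: S=18.92 A=26.06 P=6.82
t=3.76: S=18.83 A=26.22 P=7.13
t=4.39: S=18.74 A=26.38 P=7.45
t=5.01: S=18.65 A=26.54 P=7.75
t=5.64: S=18.56 A=26.70 P=8.07
Read off P at T=5.64: 8.07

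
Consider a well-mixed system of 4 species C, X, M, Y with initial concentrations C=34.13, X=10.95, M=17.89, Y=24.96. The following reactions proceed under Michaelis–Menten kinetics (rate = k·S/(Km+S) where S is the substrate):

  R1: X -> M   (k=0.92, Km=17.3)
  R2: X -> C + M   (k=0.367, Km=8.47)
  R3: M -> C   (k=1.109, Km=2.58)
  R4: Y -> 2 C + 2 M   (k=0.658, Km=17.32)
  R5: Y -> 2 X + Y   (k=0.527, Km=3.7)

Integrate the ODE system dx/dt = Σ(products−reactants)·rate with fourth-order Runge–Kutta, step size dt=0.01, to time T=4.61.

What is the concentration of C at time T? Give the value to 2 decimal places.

C at T = 43.13

RK4 with dt=0.01: 461 steps to T=4.61. Trajectory (selected grid times):
t=0.00: C=34.13 X=10.95 M=17.89 Y=24.96
t=0.51: C=35.13 X=11.13 M=18.08 Y=24.76
t=1.02: C=36.12 X=11.31 M=18.27 Y=24.57
t=1.54: C=37.14 X=11.48 M=18.46 Y=24.36
t=2.05: C=38.13 X=11.65 M=18.66 Y=24.17
t=2.56: C=39.13 X=11.82 M=18.85 Y=23.97
t=3.07: C=40.13 X=11.98 M=19.04 Y=23.78
t=3.59: C=41.14 X=12.15 M=19.23 Y=23.58
t=4.10: C=42.14 X=12.31 M=19.43 Y=23.39
t=4.61: C=43.13 X=12.47 M=19.62 Y=23.20
Read off C at T=4.61: 43.13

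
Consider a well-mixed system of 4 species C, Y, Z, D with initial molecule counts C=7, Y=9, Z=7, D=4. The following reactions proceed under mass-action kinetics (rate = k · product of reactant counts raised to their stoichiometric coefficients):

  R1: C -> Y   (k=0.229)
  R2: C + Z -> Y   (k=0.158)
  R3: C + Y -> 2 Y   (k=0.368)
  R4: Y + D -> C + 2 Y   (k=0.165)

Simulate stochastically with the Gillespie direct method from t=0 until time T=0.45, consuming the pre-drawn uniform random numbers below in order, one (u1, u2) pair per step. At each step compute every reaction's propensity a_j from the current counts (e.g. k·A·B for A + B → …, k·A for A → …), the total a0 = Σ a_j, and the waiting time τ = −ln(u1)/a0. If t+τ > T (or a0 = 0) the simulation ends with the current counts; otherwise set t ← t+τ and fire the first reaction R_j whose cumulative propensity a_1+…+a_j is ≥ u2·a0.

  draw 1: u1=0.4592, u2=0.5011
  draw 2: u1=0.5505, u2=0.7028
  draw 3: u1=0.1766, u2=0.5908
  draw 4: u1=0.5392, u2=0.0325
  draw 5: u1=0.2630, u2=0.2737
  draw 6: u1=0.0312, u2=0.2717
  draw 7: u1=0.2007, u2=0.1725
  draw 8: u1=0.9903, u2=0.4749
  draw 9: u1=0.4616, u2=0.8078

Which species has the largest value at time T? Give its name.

Dominant species at T: Y

t=0.000: C=7 Y=9 Z=7 D=4
Draw 1: a1=1.603, a2=7.742, a3=23.184, a4=5.940, a0=38.469; τ=−ln(0.4592)/38.469=0.020 → t=0.020; u2·a0=0.5011·38.469=19.277; a1+a2=9.345 < 19.277 ≤ a1+…+a3=32.529 → R3 fires; C=6 Y=10 Z=7 D=4
Draw 2: a1=1.374, a2=6.636, a3=22.080, a4=6.600, a0=36.690; τ=−ln(0.5505)/36.690=0.016 → t=0.037; u2·a0=0.7028·36.690=25.786; a1+a2=8.010 < 25.786 ≤ a1+…+a3=30.090 → R3 fires; C=5 Y=11 Z=7 D=4
Draw 3: a1=1.145, a2=5.530, a3=20.240, a4=7.260, a0=34.175; τ=−ln(0.1766)/34.175=0.051 → t=0.087; u2·a0=0.5908·34.175=20.191; a1+a2=6.675 < 20.191 ≤ a1+…+a3=26.915 → R3 fires; C=4 Y=12 Z=7 D=4
Draw 4: a1=0.916, a2=4.424, a3=17.664, a4=7.920, a0=30.924; τ=−ln(0.5392)/30.924=0.020 → t=0.107; u2·a0=0.0325·30.924=1.005; a1=0.916 < 1.005 ≤ a1+a2=5.340 → R2 fires; C=3 Y=13 Z=6 D=4
Draw 5: a1=0.687, a2=2.844, a3=14.352, a4=8.580, a0=26.463; τ=−ln(0.2630)/26.463=0.050 → t=0.158; u2·a0=0.2737·26.463=7.243; a1+a2=3.531 < 7.243 ≤ a1+…+a3=17.883 → R3 fires; C=2 Y=14 Z=6 D=4
Draw 6: a1=0.458, a2=1.896, a3=10.304, a4=9.240, a0=21.898; τ=−ln(0.0312)/21.898=0.158 → t=0.316; u2·a0=0.2717·21.898=5.950; a1+a2=2.354 < 5.950 ≤ a1+…+a3=12.658 → R3 fires; C=1 Y=15 Z=6 D=4
Draw 7: a1=0.229, a2=0.948, a3=5.520, a4=9.900, a0=16.597; τ=−ln(0.2007)/16.597=0.097 → t=0.413; u2·a0=0.1725·16.597=2.863; a1+a2=1.177 < 2.863 ≤ a1+…+a3=6.697 → R3 fires; C=0 Y=16 Z=6 D=4
Draw 8: a1=0.000, a2=0.000, a3=0.000, a4=10.560, a0=10.560; τ=−ln(0.9903)/10.560=0.001 → t=0.414; u2·a0=0.4749·10.560=5.015; a1+…+a3=0.000 < 5.015 ≤ a1+…+a4=10.560 → R4 fires; C=1 Y=17 Z=6 D=3
Draw 9: a1=0.229, a2=0.948, a3=6.256, a4=8.415, a0=15.848; τ=−ln(0.4616)/15.848=0.049 → t=0.462 > T=0.45: stop.
At T=0.45: C=1 Y=17 Z=6 D=3; the largest is Y.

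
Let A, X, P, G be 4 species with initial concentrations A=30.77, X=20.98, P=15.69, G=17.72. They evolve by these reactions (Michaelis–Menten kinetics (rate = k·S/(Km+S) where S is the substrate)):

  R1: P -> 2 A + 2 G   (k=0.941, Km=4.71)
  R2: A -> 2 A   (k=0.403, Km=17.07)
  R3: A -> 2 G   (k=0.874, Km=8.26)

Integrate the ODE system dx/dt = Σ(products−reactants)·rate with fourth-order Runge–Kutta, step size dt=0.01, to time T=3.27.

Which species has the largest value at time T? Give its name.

Dominant species at T: A

RK4 with dt=0.01: 327 steps to T=3.27. Trajectory (selected grid times):
t=0.00: A=30.77 X=20.98 P=15.69 G=17.72
t=0.36: A=31.14 X=20.98 P=15.43 G=18.74
t=0.73: A=31.51 X=20.98 P=15.16 G=19.78
t=1.09: A=31.87 X=20.98 P=14.91 G=20.80
t=1.45: A=32.23 X=20.98 P=14.65 G=21.81
t=1.82: A=32.59 X=20.98 P=14.39 G=22.85
t=2.18: A=32.95 X=20.98 P=14.13 G=23.86
t=2.54: A=33.30 X=20.98 P=13.88 G=24.87
t=2.91: A=33.66 X=20.98 P=13.62 G=25.91
t=3.27: A=34.00 X=20.98 P=13.37 G=26.92
At T=3.27: A=34.00 X=20.98 P=13.37 G=26.92; the largest is A.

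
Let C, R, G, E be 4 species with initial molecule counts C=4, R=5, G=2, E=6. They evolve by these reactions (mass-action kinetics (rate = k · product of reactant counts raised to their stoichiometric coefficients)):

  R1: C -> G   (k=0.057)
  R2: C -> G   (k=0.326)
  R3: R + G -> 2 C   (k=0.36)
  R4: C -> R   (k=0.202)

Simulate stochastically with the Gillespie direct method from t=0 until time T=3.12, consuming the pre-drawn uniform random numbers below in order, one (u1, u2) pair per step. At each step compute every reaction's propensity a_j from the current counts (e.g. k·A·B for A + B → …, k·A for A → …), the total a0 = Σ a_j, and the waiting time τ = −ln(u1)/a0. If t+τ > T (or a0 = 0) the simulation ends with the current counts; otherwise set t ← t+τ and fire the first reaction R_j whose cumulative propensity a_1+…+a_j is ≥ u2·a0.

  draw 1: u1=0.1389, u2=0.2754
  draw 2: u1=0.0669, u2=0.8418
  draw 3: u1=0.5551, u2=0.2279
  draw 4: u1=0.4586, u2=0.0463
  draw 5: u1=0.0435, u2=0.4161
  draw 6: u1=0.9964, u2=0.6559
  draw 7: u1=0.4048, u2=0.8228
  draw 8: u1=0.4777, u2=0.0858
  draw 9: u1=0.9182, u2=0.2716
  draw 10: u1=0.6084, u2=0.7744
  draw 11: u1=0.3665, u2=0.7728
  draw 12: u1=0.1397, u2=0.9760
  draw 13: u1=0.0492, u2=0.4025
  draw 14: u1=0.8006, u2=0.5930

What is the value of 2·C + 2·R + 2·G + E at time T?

Value at T = 28

Check how each reaction changes W = 2·C + 2·R + 2·G + E (weight of products minus weight of reactants):
R1: C -> G: (2·1) − (2·1) = 2 − 2 = 0
R2: C -> G: (2·1) − (2·1) = 2 − 2 = 0
R3: R + G -> 2 C: (2·2) − (2·1 + 2·1) = 4 − 4 = 0
R4: C -> R: (2·1) − (2·1) = 2 − 2 = 0
Every reaction leaves W unchanged, so W is conserved and no simulation is needed: W(T) = W(0) = 2·4 + 2·5 + 2·2 + 6 = 28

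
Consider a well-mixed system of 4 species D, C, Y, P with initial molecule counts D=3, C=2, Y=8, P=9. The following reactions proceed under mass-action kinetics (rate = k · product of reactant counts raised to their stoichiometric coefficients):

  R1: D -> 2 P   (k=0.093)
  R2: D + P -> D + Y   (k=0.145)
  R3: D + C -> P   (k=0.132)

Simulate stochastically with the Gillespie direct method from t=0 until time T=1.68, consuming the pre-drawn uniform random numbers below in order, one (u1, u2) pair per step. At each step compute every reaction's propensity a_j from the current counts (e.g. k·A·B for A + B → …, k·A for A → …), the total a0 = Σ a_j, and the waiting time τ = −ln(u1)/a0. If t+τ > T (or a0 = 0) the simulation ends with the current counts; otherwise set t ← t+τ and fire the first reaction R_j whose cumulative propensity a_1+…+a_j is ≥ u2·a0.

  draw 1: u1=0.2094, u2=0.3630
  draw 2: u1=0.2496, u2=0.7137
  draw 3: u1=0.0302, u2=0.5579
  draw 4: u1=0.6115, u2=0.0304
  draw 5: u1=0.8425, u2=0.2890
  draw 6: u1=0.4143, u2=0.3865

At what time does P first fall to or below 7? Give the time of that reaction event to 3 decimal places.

Threshold first reached at t = 0.619

t=0.000: D=3 C=2 Y=8 P=9
Draw 1: a1=0.279, a2=3.915, a3=0.792, a0=4.986; τ=−ln(0.2094)/4.986=0.314 → t=0.314; u2·a0=0.3630·4.986=1.810; a1=0.279 < 1.810 ≤ a1+a2=4.194 → R2 fires; D=3 C=2 Y=9 P=8
Draw 2: a1=0.279, a2=3.480, a3=0.792, a0=4.551; τ=−ln(0.2496)/4.551=0.305 → t=0.619; u2·a0=0.7137·4.551=3.248; a1=0.279 < 3.248 ≤ a1+a2=3.759 → R2 fires; D=3 C=2 Y=10 P=7
Draw 3: a1=0.279, a2=3.045, a3=0.792, a0=4.116; τ=−ln(0.0302)/4.116=0.850 → t=1.469; u2·a0=0.5579·4.116=2.296; a1=0.279 < 2.296 ≤ a1+a2=3.324 → R2 fires; D=3 C=2 Y=11 P=6
Draw 4: a1=0.279, a2=2.610, a3=0.792, a0=3.681; τ=−ln(0.6115)/3.681=0.134 → t=1.602; u2·a0=0.0304·3.681=0.112 ≤ a1=0.279 → R1 fires; D=2 C=2 Y=11 P=8
Draw 5: a1=0.186, a2=2.320, a3=0.528, a0=3.034; τ=−ln(0.8425)/3.034=0.056 → t=1.659; u2·a0=0.2890·3.034=0.877; a1=0.186 < 0.877 ≤ a1+a2=2.506 → R2 fires; D=2 C=2 Y=12 P=7
Draw 6: a1=0.186, a2=2.030, a3=0.528, a0=2.744; τ=−ln(0.4143)/2.744=0.321 → t=1.980 > T=1.68: stop.
P first becomes ≤ 7 when it reaches 7 at the event at t=0.619.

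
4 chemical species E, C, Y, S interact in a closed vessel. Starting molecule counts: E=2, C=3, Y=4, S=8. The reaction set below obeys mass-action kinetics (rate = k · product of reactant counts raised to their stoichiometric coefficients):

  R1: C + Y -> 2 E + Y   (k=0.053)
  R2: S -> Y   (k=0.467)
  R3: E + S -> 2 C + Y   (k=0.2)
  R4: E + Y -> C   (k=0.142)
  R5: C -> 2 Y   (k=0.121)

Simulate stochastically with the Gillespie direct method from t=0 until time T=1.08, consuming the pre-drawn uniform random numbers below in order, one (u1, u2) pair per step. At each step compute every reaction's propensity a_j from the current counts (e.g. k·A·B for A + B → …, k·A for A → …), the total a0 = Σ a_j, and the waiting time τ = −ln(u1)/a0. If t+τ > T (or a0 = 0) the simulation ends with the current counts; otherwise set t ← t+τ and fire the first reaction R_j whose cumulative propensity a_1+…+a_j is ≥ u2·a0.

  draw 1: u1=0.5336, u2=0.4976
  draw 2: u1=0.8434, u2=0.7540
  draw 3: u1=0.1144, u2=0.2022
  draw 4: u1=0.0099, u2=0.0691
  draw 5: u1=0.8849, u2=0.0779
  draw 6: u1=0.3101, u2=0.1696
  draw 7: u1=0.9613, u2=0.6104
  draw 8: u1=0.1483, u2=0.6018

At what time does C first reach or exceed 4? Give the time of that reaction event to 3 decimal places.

t=0.000: E=2 C=3 Y=4 S=8
Draw 1: a1=0.636, a2=3.736, a3=3.200, a4=1.136, a5=0.363, a0=9.071; τ=−ln(0.5336)/9.071=0.069 → t=0.069; u2·a0=0.4976·9.071=4.514; a1+a2=4.372 < 4.514 ≤ a1+…+a3=7.572 → R3 fires; E=1 C=5 Y=5 S=7
Draw 2: a1=1.325, a2=3.269, a3=1.400, a4=0.710, a5=0.605, a0=7.309; τ=−ln(0.8434)/7.309=0.023 → t=0.093; u2·a0=0.7540·7.309=5.511; a1+a2=4.594 < 5.511 ≤ a1+…+a3=5.994 → R3 fires; E=0 C=7 Y=6 S=6
Draw 3: a1=2.226, a2=2.802, a3=0.000, a4=0.000, a5=0.847, a0=5.875; τ=−ln(0.1144)/5.875=0.369 → t=0.462; u2·a0=0.2022·5.875=1.188 ≤ a1=2.226 → R1 fires; E=2 C=6 Y=6 S=6
Draw 4: a1=1.908, a2=2.802, a3=2.400, a4=1.704, a5=0.726, a0=9.540; τ=−ln(0.0099)/9.540=0.484 → t=0.945; u2·a0=0.0691·9.540=0.659 ≤ a1=1.908 → R1 fires; E=4 C=5 Y=6 S=6
Draw 5: a1=1.590, a2=2.802, a3=4.800, a4=3.408, a5=0.605, a0=13.205; τ=−ln(0.8849)/13.205=0.009 → t=0.955; u2·a0=0.0779·13.205=1.029 ≤ a1=1.590 → R1 fires; E=6 C=4 Y=6 S=6
Draw 6: a1=1.272, a2=2.802, a3=7.200, a4=5.112, a5=0.484, a0=16.870; τ=−ln(0.3101)/16.870=0.069 → t=1.024; u2·a0=0.1696·16.870=2.861; a1=1.272 < 2.861 ≤ a1+a2=4.074 → R2 fires; E=6 C=4 Y=7 S=5
Draw 7: a1=1.484, a2=2.335, a3=6.000, a4=5.964, a5=0.484, a0=16.267; τ=−ln(0.9613)/16.267=0.002 → t=1.026; u2·a0=0.6104·16.267=9.929; a1+…+a3=9.819 < 9.929 ≤ a1+…+a4=15.783 → R4 fires; E=5 C=5 Y=6 S=5
Draw 8: a1=1.590, a2=2.335, a3=5.000, a4=4.260, a5=0.605, a0=13.790; τ=−ln(0.1483)/13.790=0.138 → t=1.165 > T=1.08: stop.
C first becomes ≥ 4 when it reaches 5 at the event at t=0.069.

Threshold first reached at t = 0.069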